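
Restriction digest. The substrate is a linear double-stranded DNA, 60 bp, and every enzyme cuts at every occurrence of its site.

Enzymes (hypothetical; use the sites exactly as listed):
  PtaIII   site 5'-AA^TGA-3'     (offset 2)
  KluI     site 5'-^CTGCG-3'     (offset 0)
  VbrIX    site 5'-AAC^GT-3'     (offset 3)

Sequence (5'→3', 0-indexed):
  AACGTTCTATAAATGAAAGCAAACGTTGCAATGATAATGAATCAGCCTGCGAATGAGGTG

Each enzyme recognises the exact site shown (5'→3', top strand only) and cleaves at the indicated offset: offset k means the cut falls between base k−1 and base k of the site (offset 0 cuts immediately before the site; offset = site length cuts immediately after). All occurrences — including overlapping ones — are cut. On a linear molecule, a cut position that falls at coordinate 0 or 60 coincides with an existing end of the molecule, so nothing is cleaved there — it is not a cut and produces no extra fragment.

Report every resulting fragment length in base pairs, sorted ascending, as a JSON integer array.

Per-enzyme occurrences:
  PtaIII AATGA/2: at [11, 29, 35, 51] ⇒ [13, 31, 37, 53]
  KluI CTGCG/0: at [46] ⇒ [46]
  VbrIX AACGT/3: at [0, 21] ⇒ [3, 24]

All cut coordinates (distinct, sorted): [3, 13, 24, 31, 37, 46, 53]

Fragments:
  [0,3): 3 bp
  [3,13): 10 bp
  [13,24): 11 bp
  [24,31): 7 bp
  [31,37): 6 bp
  [37,46): 9 bp
  [46,53): 7 bp
  [53,60): 7 bp

[3,6,7,7,7,9,10,11]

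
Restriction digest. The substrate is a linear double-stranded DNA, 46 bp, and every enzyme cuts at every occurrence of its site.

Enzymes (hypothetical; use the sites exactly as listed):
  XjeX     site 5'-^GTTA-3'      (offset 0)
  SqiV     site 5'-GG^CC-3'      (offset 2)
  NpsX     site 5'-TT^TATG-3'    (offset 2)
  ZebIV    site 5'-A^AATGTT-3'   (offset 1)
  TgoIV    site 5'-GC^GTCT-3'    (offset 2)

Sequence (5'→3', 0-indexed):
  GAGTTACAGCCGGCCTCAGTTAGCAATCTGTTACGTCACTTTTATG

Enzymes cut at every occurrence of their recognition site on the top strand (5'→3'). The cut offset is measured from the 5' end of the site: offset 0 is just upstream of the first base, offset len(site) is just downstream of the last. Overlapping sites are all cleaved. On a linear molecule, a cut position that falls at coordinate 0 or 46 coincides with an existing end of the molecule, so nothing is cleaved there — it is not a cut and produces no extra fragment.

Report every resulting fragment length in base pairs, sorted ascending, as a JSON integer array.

Site scan:
  XjeX (GTTA, off=0): starts [2, 18, 29] → cuts [2, 18, 29]
  SqiV (GGCC, off=2): starts [11] → cuts [13]
  NpsX (TTTATG, off=2): starts [40] → cuts [42]
  ZebIV (AAATGTT, off=1): no sites
  TgoIV (GCGTCT, off=2): no sites

Pooled cuts: [2, 13, 18, 29, 42]

Fragments:
  [0,2): 2 bp
  [2,13): 11 bp
  [13,18): 5 bp
  [18,29): 11 bp
  [29,42): 13 bp
  [42,46): 4 bp

[2,4,5,11,11,13]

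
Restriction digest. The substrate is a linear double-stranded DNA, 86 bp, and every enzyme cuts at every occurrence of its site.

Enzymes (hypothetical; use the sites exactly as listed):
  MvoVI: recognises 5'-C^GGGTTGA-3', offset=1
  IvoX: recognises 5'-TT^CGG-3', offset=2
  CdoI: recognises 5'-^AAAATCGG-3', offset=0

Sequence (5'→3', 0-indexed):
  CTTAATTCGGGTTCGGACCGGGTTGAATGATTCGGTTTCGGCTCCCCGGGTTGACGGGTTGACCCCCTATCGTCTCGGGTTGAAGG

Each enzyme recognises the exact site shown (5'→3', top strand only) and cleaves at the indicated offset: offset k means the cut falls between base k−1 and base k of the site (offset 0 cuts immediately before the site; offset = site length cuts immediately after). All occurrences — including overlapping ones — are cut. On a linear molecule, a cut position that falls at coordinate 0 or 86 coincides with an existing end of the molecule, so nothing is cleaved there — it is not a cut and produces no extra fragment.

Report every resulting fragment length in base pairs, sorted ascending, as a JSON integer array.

[6,6,6,7,8,9,10,13,21]

Scan for sites:
  MvoVI CGGGTTGA/1: at [18, 46, 54, 75] ⇒ [19, 47, 55, 76]
  IvoX TTCGG/2: at [5, 11, 30, 36] ⇒ [7, 13, 32, 38]
  CdoI (AAAATCGG, off=0): no sites

Pooled cuts: [7, 13, 19, 32, 38, 47, 55, 76]

Fragment lengths:
  [0,7): 7 bp
  [7,13): 6 bp
  [13,19): 6 bp
  [19,32): 13 bp
  [32,38): 6 bp
  [38,47): 9 bp
  [47,55): 8 bp
  [55,76): 21 bp
  [76,86): 10 bp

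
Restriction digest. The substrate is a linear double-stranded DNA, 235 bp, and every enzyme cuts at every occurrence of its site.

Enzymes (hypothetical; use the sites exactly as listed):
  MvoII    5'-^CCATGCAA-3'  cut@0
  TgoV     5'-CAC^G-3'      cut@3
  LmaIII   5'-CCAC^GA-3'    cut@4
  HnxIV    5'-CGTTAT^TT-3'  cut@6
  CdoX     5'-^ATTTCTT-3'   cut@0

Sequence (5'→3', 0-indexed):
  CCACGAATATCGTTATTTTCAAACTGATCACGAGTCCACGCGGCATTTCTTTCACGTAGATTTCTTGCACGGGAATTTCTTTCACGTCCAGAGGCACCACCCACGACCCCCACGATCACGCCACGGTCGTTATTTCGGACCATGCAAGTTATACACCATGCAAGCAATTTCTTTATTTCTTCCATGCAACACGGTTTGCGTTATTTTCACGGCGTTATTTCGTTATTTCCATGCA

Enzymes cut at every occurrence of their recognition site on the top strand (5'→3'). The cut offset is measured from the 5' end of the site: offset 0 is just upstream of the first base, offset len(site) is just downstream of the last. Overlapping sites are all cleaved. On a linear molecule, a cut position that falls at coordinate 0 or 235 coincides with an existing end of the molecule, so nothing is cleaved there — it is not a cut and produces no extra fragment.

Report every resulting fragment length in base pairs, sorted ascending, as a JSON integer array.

[4,4,4,5,5,6,6,6,7,8,8,8,8,9,9,9,11,11,11,11,11,12,12,15,16,19]

Scan for sites:
  MvoII (CCATGCAA, off=0): starts [139, 155, 181] → cuts [139, 155, 181]
  TgoV (CACG, off=3): starts [1, 28, 36, 52, 67, 82, 101, 110, 116, 121, 189, 207] → cuts [4, 31, 39, 55, 70, 85, 104, 113, 119, 124, 192, 210]
  LmaIII (CCACGA, off=4): starts [0, 100, 109] → cuts [4, 104, 113]
  HnxIV (CGTTATTT, off=6): starts [10, 127, 198, 212, 220] → cuts [16, 133, 204, 218, 226]
  CdoX (ATTTCTT, off=0): starts [44, 59, 74, 166, 174] → cuts [44, 59, 74, 166, 174]

Pooled cuts: [4, 16, 31, 39, 44, 55, 59, 70, 74, 85, 104, 113, 119, 124, 133, 139, 155, 166, 174, 181, 192, 204, 210, 218, 226]

Fragment lengths:
  [0,4): 4 bp
  [4,16): 12 bp
  [16,31): 15 bp
  [31,39): 8 bp
  [39,44): 5 bp
  [44,55): 11 bp
  [55,59): 4 bp
  [59,70): 11 bp
  [70,74): 4 bp
  [74,85): 11 bp
  [85,104): 19 bp
  [104,113): 9 bp
  [113,119): 6 bp
  [119,124): 5 bp
  [124,133): 9 bp
  [133,139): 6 bp
  [139,155): 16 bp
  [155,166): 11 bp
  [166,174): 8 bp
  [174,181): 7 bp
  [181,192): 11 bp
  [192,204): 12 bp
  [204,210): 6 bp
  [210,218): 8 bp
  [218,226): 8 bp
  [226,235): 9 bp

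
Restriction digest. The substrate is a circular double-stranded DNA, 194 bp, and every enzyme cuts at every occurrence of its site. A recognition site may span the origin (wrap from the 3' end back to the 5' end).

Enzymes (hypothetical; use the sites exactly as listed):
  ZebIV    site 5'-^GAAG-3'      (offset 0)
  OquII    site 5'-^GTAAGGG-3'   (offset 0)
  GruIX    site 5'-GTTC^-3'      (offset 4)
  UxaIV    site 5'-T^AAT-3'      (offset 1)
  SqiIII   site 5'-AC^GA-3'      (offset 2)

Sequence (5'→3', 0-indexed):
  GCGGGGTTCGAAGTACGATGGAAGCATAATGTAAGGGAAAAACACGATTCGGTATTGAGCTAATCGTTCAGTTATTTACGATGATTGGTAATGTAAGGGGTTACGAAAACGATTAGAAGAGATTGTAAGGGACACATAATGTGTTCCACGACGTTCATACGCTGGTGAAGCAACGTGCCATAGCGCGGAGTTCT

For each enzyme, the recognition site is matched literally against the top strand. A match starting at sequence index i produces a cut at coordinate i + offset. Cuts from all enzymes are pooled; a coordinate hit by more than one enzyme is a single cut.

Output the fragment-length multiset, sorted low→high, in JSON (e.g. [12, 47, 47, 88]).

Per-enzyme occurrences:
  ZebIV (GAAG, off=0): starts [9, 20, 115, 166] → cuts [9, 20, 115, 166]
  OquII (GTAAGGG, off=0): starts [30, 92, 124] → cuts [30, 92, 124]
  GruIX (GTTC, off=4): starts [5, 65, 142, 152, 189] → cuts [9, 69, 146, 156, 193]
  UxaIV (TAAT, off=1): starts [26, 60, 88, 136] → cuts [27, 61, 89, 137]
  SqiIII (ACGA, off=2): starts [14, 43, 77, 102, 108, 147] → cuts [16, 45, 79, 104, 110, 149]

All cut coordinates (distinct, sorted): [9, 16, 20, 27, 30, 45, 61, 69, 79, 89, 92, 104, 110, 115, 124, 137, 146, 149, 156, 166, 193]

Fragments:
  9→16: 7 bp
  16→20: 4 bp
  20→27: 7 bp
  27→30: 3 bp
  30→45: 15 bp
  45→61: 16 bp
  61→69: 8 bp
  69→79: 10 bp
  79→89: 10 bp
  89→92: 3 bp
  92→104: 12 bp
  104→110: 6 bp
  110→115: 5 bp
  115→124: 9 bp
  124→137: 13 bp
  137→146: 9 bp
  146→149: 3 bp
  149→156: 7 bp
  156→166: 10 bp
  166→193: 27 bp
  193→9 (wrap): 194-193+9 = 10 bp

[3,3,3,4,5,6,7,7,7,8,9,9,10,10,10,10,12,13,15,16,27]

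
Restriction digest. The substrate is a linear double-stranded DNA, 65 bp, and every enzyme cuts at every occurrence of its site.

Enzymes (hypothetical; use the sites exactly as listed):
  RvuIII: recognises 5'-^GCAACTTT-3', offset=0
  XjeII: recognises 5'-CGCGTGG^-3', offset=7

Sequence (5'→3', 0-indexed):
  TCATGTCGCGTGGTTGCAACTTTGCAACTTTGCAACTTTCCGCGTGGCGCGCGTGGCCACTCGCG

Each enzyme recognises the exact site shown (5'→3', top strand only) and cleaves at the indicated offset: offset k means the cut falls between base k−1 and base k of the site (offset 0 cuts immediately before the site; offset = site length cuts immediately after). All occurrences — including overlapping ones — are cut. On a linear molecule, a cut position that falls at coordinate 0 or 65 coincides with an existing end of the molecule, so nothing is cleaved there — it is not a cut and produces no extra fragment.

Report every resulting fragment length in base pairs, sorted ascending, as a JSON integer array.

[2,8,8,9,9,13,16]

Per-enzyme occurrences:
  RvuIII (GCAACTTT, off=0): starts [15, 23, 31] → cuts [15, 23, 31]
  XjeII (CGCGTGG, off=7): starts [6, 40, 49] → cuts [13, 47, 56]

Pooled cuts: [13, 15, 23, 31, 47, 56]

Fragments:
  [0,13): 13 bp
  [13,15): 2 bp
  [15,23): 8 bp
  [23,31): 8 bp
  [31,47): 16 bp
  [47,56): 9 bp
  [56,65): 9 bp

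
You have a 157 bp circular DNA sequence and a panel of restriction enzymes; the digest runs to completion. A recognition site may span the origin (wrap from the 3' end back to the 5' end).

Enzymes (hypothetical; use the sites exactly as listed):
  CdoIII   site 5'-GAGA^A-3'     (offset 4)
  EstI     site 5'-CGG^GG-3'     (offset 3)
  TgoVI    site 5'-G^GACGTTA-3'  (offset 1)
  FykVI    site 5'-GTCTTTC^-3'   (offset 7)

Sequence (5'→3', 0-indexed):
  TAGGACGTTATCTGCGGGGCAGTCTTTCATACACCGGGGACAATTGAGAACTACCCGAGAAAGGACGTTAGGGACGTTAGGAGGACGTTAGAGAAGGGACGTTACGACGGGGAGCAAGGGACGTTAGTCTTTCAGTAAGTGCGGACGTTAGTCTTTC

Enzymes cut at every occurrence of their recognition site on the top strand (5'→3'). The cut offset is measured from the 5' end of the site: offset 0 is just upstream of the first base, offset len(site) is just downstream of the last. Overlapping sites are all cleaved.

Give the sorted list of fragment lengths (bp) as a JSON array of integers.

[3,3,3,9,9,9,10,11,11,11,11,12,13,14,14,14]

Per-enzyme occurrences:
  CdoIII GAGAA/4: at [45, 56, 90] ⇒ [49, 60, 94]
  EstI CGGGG/3: at [14, 34, 107] ⇒ [17, 37, 110]
  TgoVI GGACGTTA/1: at [2, 62, 71, 82, 96, 118, 142] ⇒ [3, 63, 72, 83, 97, 119, 143]
  FykVI GTCTTTC/7: at [21, 126, 150] ⇒ [0, 28, 133]

Pooled cuts: [0, 3, 17, 28, 37, 49, 60, 63, 72, 83, 94, 97, 110, 119, 133, 143]

Fragments:
  0→3: 3 bp
  3→17: 14 bp
  17→28: 11 bp
  28→37: 9 bp
  37→49: 12 bp
  49→60: 11 bp
  60→63: 3 bp
  63→72: 9 bp
  72→83: 11 bp
  83→94: 11 bp
  94→97: 3 bp
  97→110: 13 bp
  110→119: 9 bp
  119→133: 14 bp
  133→143: 10 bp
  143→0 (wrap): 157-143+0 = 14 bp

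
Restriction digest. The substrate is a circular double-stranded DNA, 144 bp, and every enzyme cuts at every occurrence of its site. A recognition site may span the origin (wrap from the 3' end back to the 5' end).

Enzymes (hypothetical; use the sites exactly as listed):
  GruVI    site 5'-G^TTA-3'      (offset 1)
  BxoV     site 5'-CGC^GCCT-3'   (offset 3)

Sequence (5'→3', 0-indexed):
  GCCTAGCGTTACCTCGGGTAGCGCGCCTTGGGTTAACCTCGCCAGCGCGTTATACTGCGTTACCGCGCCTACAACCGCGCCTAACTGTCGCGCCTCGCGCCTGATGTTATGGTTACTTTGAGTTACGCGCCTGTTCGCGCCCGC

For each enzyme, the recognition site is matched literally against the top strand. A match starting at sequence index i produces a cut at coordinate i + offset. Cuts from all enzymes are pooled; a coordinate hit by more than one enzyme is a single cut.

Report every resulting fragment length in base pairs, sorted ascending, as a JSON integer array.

Per-enzyme occurrences:
  GruVI (GTTA, off=1): starts [7, 31, 48, 58, 105, 111, 121] → cuts [8, 32, 49, 59, 106, 112, 122]
  BxoV (CGCGCCT, off=3): starts [21, 63, 75, 88, 95, 125, 141] → cuts [0, 24, 66, 78, 91, 98, 128]

Pooled cuts: [0, 8, 24, 32, 49, 59, 66, 78, 91, 98, 106, 112, 122, 128]

Fragments:
  0→8: 8 bp
  8→24: 16 bp
  24→32: 8 bp
  32→49: 17 bp
  49→59: 10 bp
  59→66: 7 bp
  66→78: 12 bp
  78→91: 13 bp
  91→98: 7 bp
  98→106: 8 bp
  106→112: 6 bp
  112→122: 10 bp
  122→128: 6 bp
  128→0 (wrap): 144-128+0 = 16 bp

[6,6,7,7,8,8,8,10,10,12,13,16,16,17]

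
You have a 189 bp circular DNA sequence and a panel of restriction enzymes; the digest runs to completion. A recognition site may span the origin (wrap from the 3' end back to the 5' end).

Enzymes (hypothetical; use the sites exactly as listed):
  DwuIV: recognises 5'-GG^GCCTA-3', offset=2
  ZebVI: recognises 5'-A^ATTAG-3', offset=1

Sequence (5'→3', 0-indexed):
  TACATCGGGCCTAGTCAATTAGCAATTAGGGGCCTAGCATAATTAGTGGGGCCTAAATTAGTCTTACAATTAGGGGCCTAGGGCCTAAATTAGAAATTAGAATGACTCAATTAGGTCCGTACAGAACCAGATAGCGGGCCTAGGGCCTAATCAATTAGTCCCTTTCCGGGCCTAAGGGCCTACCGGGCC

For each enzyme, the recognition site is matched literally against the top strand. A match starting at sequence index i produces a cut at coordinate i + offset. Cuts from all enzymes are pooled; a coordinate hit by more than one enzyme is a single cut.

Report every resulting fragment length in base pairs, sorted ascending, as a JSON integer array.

[6,6,7,7,7,7,7,7,8,9,9,9,9,10,11,12,14,16,28]

Scan for sites:
  DwuIV GGGCCTA/2: at [6, 29, 48, 73, 80, 135, 142, 167, 175, 184] ⇒ [8, 31, 50, 75, 82, 137, 144, 169, 177, 186]
  ZebVI AATTAG/1: at [16, 23, 40, 55, 67, 87, 94, 108, 152] ⇒ [17, 24, 41, 56, 68, 88, 95, 109, 153]

All cut coordinates (distinct, sorted): [8, 17, 24, 31, 41, 50, 56, 68, 75, 82, 88, 95, 109, 137, 144, 153, 169, 177, 186]

Fragment lengths:
  8→17: 9 bp
  17→24: 7 bp
  24→31: 7 bp
  31→41: 10 bp
  41→50: 9 bp
  50→56: 6 bp
  56→68: 12 bp
  68→75: 7 bp
  75→82: 7 bp
  82→88: 6 bp
  88→95: 7 bp
  95→109: 14 bp
  109→137: 28 bp
  137→144: 7 bp
  144→153: 9 bp
  153→169: 16 bp
  169→177: 8 bp
  177→186: 9 bp
  186→8 (wrap): 189-186+8 = 11 bp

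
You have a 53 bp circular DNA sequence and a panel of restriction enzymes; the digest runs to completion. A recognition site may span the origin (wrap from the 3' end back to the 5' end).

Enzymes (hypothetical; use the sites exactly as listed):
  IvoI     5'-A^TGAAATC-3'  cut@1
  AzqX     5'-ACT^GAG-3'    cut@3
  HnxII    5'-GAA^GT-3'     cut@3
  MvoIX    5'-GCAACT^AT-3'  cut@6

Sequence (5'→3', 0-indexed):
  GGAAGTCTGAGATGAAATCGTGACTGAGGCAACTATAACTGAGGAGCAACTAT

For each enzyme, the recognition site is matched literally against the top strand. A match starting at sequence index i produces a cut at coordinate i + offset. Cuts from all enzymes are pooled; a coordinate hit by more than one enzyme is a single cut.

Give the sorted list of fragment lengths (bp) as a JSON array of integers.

Scan for sites:
  IvoI (ATGAAATC, off=1): starts [11] → cuts [12]
  AzqX (ACTGAG, off=3): starts [22, 37] → cuts [25, 40]
  HnxII (GAAGT, off=3): starts [1] → cuts [4]
  MvoIX (GCAACTAT, off=6): starts [28, 45] → cuts [34, 51]

All cut coordinates (distinct, sorted): [4, 12, 25, 34, 40, 51]

Fragment lengths:
  4→12: 8 bp
  12→25: 13 bp
  25→34: 9 bp
  34→40: 6 bp
  40→51: 11 bp
  51→4 (wrap): 53-51+4 = 6 bp

[6,6,8,9,11,13]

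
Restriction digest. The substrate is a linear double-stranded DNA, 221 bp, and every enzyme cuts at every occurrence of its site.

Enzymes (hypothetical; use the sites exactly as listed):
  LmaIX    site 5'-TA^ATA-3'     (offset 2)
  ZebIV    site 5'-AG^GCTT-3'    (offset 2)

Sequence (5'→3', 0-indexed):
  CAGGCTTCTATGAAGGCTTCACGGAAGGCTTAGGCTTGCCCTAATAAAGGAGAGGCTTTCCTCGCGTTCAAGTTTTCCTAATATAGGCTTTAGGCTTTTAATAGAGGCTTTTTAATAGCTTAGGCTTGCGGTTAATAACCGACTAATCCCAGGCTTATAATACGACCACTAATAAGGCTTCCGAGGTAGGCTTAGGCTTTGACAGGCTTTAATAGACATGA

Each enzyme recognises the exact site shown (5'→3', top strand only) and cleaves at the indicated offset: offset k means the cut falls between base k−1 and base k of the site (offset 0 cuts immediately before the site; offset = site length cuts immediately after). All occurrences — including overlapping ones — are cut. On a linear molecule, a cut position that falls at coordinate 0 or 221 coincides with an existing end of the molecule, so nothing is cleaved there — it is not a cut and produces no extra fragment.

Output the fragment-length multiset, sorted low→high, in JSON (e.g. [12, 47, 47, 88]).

Scan for sites:
  LmaIX TAATA/2: at [41, 78, 98, 112, 132, 157, 169, 209] ⇒ [43, 80, 100, 114, 134, 159, 171, 211]
  ZebIV AGGCTT/2: at [1, 13, 25, 31, 52, 84, 91, 104, 121, 150, 174, 187, 193, 203] ⇒ [3, 15, 27, 33, 54, 86, 93, 106, 123, 152, 176, 189, 195, 205]

All cut coordinates (distinct, sorted): [3, 15, 27, 33, 43, 54, 80, 86, 93, 100, 106, 114, 123, 134, 152, 159, 171, 176, 189, 195, 205, 211]

Fragment lengths:
  [0,3): 3 bp
  [3,15): 12 bp
  [15,27): 12 bp
  [27,33): 6 bp
  [33,43): 10 bp
  [43,54): 11 bp
  [54,80): 26 bp
  [80,86): 6 bp
  [86,93): 7 bp
  [93,100): 7 bp
  [100,106): 6 bp
  [106,114): 8 bp
  [114,123): 9 bp
  [123,134): 11 bp
  [134,152): 18 bp
  [152,159): 7 bp
  [159,171): 12 bp
  [171,176): 5 bp
  [176,189): 13 bp
  [189,195): 6 bp
  [195,205): 10 bp
  [205,211): 6 bp
  [211,221): 10 bp

[3,5,6,6,6,6,6,7,7,7,8,9,10,10,10,11,11,12,12,12,13,18,26]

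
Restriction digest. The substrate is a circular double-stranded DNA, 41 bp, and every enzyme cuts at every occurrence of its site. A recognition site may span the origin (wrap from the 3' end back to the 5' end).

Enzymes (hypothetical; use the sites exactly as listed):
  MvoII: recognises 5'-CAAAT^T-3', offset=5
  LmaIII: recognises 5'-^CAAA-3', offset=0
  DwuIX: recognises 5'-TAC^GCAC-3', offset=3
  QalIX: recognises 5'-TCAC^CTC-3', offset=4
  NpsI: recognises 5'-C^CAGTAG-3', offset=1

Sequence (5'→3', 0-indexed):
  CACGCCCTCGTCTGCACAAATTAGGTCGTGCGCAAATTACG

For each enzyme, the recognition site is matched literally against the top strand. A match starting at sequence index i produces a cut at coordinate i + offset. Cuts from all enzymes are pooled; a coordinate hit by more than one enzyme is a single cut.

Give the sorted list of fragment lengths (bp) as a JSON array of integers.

[3,5,5,11,17]

Site scan:
  MvoII (CAAATT, off=5): starts [16, 32] → cuts [21, 37]
  LmaIII (CAAA, off=0): starts [16, 32] → cuts [16, 32]
  DwuIX (TACGCAC, off=3): starts [37] → cuts [40]
  QalIX (TCACCTC, off=4): no sites
  NpsI (CCAGTAG, off=1): no sites

Pooled cuts: [16, 21, 32, 37, 40]

Fragments:
  16→21: 5 bp
  21→32: 11 bp
  32→37: 5 bp
  37→40: 3 bp
  40→16 (wrap): 41-40+16 = 17 bp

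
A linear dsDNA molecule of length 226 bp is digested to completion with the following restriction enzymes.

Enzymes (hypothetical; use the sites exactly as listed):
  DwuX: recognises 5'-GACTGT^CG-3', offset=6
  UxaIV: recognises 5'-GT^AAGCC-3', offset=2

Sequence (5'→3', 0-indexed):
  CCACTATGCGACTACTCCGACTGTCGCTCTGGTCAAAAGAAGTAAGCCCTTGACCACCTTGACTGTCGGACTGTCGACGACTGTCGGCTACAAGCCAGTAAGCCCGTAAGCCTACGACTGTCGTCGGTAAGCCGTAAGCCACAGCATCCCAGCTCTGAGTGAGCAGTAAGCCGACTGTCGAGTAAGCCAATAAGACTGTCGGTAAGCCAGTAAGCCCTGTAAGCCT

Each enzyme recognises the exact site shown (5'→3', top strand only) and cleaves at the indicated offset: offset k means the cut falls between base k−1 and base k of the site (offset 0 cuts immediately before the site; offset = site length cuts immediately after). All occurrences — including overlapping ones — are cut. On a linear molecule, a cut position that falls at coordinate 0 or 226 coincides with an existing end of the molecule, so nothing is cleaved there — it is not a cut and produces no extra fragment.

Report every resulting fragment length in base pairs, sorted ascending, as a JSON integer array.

Scan for sites:
  DwuX (GACTGTCG, off=6): starts [18, 60, 68, 78, 115, 172, 193] → cuts [24, 66, 74, 84, 121, 178, 199]
  UxaIV (GTAAGCC, off=2): starts [41, 97, 105, 126, 133, 165, 181, 201, 209, 218] → cuts [43, 99, 107, 128, 135, 167, 183, 203, 211, 220]

Pooled cuts: [24, 43, 66, 74, 84, 99, 107, 121, 128, 135, 167, 178, 183, 199, 203, 211, 220]

Fragment lengths:
  [0,24): 24 bp
  [24,43): 19 bp
  [43,66): 23 bp
  [66,74): 8 bp
  [74,84): 10 bp
  [84,99): 15 bp
  [99,107): 8 bp
  [107,121): 14 bp
  [121,128): 7 bp
  [128,135): 7 bp
  [135,167): 32 bp
  [167,178): 11 bp
  [178,183): 5 bp
  [183,199): 16 bp
  [199,203): 4 bp
  [203,211): 8 bp
  [211,220): 9 bp
  [220,226): 6 bp

[4,5,6,7,7,8,8,8,9,10,11,14,15,16,19,23,24,32]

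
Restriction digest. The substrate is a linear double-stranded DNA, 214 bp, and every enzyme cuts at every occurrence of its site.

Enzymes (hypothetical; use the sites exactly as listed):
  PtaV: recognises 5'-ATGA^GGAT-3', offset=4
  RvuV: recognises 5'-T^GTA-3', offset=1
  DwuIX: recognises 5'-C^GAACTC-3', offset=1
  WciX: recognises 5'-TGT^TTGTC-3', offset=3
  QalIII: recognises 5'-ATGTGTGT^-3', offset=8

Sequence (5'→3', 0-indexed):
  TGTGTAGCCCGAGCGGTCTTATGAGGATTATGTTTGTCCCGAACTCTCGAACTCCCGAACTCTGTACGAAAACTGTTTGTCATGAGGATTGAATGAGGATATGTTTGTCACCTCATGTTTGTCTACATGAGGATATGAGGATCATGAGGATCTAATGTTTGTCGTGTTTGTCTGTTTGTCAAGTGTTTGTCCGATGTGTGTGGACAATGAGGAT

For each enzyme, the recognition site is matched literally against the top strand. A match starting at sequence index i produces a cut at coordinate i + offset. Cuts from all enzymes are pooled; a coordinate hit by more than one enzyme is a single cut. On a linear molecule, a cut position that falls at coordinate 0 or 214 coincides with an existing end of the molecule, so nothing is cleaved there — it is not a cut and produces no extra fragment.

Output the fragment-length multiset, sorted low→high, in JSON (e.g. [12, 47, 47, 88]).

[3,4,7,7,8,8,8,8,8,9,9,9,9,9,11,11,11,12,13,14,15,21]

Site scan:
  PtaV (ATGAGGAT, off=4): starts [20, 81, 92, 126, 134, 143, 206] → cuts [24, 85, 96, 130, 138, 147, 210]
  RvuV (TGTA, off=1): starts [2, 62] → cuts [3, 63]
  DwuIX (CGAACTC, off=1): starts [39, 47, 55] → cuts [40, 48, 56]
  WciX (TGTTTGTC, off=3): starts [30, 73, 101, 115, 155, 164, 172, 183] → cuts [33, 76, 104, 118, 158, 167, 175, 186]
  QalIII (ATGTGTGT, off=8): starts [193] → cuts [201]

All cut coordinates (distinct, sorted): [3, 24, 33, 40, 48, 56, 63, 76, 85, 96, 104, 118, 130, 138, 147, 158, 167, 175, 186, 201, 210]

Fragment lengths:
  [0,3): 3 bp
  [3,24): 21 bp
  [24,33): 9 bp
  [33,40): 7 bp
  [40,48): 8 bp
  [48,56): 8 bp
  [56,63): 7 bp
  [63,76): 13 bp
  [76,85): 9 bp
  [85,96): 11 bp
  [96,104): 8 bp
  [104,118): 14 bp
  [118,130): 12 bp
  [130,138): 8 bp
  [138,147): 9 bp
  [147,158): 11 bp
  [158,167): 9 bp
  [167,175): 8 bp
  [175,186): 11 bp
  [186,201): 15 bp
  [201,210): 9 bp
  [210,214): 4 bp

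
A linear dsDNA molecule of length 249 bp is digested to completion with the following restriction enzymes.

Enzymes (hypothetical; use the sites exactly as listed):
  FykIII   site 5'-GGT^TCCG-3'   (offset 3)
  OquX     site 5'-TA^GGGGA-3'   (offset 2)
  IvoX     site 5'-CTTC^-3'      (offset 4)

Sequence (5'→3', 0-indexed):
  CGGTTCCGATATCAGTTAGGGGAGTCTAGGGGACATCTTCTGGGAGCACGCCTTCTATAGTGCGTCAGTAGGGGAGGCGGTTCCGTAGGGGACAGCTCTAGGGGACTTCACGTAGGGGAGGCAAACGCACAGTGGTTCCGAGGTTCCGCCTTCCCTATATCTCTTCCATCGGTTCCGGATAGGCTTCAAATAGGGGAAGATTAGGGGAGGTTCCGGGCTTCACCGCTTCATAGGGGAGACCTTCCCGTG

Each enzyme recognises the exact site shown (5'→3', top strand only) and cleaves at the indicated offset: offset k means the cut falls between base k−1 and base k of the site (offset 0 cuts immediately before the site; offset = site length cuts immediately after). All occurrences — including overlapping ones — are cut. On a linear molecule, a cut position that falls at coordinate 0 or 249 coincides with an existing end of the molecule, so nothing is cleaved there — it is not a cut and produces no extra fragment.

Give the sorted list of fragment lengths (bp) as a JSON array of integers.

Site scan:
  FykIII (GGTTCCG, off=3): starts [1, 78, 133, 141, 170, 208] → cuts [4, 81, 136, 144, 173, 211]
  OquX (TAGGGGA, off=2): starts [16, 26, 68, 85, 98, 112, 190, 201, 230] → cuts [18, 28, 70, 87, 100, 114, 192, 203, 232]
  IvoX (CTTC, off=4): starts [36, 51, 105, 149, 162, 183, 217, 225, 240] → cuts [40, 55, 109, 153, 166, 187, 221, 229, 244]

All cut coordinates (distinct, sorted): [4, 18, 28, 40, 55, 70, 81, 87, 100, 109, 114, 136, 144, 153, 166, 173, 187, 192, 203, 211, 221, 229, 232, 244]

Fragments:
  [0,4): 4 bp
  [4,18): 14 bp
  [18,28): 10 bp
  [28,40): 12 bp
  [40,55): 15 bp
  [55,70): 15 bp
  [70,81): 11 bp
  [81,87): 6 bp
  [87,100): 13 bp
  [100,109): 9 bp
  [109,114): 5 bp
  [114,136): 22 bp
  [136,144): 8 bp
  [144,153): 9 bp
  [153,166): 13 bp
  [166,173): 7 bp
  [173,187): 14 bp
  [187,192): 5 bp
  [192,203): 11 bp
  [203,211): 8 bp
  [211,221): 10 bp
  [221,229): 8 bp
  [229,232): 3 bp
  [232,244): 12 bp
  [244,249): 5 bp

[3,4,5,5,5,6,7,8,8,8,9,9,10,10,11,11,12,12,13,13,14,14,15,15,22]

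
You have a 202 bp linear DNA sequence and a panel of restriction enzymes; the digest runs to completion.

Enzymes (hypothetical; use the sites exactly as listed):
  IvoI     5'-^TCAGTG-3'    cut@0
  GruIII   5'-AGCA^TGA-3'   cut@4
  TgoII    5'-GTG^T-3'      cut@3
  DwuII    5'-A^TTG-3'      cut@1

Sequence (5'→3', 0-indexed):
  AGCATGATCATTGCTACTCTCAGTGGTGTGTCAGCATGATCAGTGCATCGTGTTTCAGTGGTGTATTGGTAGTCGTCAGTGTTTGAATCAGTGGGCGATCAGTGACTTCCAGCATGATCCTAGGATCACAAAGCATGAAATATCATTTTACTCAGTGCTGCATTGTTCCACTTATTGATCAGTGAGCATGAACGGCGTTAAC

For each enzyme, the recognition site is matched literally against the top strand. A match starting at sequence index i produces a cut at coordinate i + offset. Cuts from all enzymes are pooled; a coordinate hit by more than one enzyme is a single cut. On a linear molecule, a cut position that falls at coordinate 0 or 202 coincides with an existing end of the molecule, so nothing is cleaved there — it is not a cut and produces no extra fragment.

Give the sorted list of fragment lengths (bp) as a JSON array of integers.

[2,2,2,3,4,4,6,6,6,6,9,9,9,10,10,11,11,12,13,14,16,16,21]

Site scan:
  IvoI TCAGTG/0: at [19, 39, 54, 75, 87, 98, 151, 178] ⇒ [19, 39, 54, 75, 87, 98, 151, 178]
  GruIII AGCATGA/4: at [0, 32, 110, 131, 184] ⇒ [4, 36, 114, 135, 188]
  TgoII GTGT/3: at [25, 27, 49, 60, 78] ⇒ [28, 30, 52, 63, 81]
  DwuII ATTG/1: at [9, 64, 161, 173] ⇒ [10, 65, 162, 174]

Pooled cuts: [4, 10, 19, 28, 30, 36, 39, 52, 54, 63, 65, 75, 81, 87, 98, 114, 135, 151, 162, 174, 178, 188]

Fragments:
  [0,4): 4 bp
  [4,10): 6 bp
  [10,19): 9 bp
  [19,28): 9 bp
  [28,30): 2 bp
  [30,36): 6 bp
  [36,39): 3 bp
  [39,52): 13 bp
  [52,54): 2 bp
  [54,63): 9 bp
  [63,65): 2 bp
  [65,75): 10 bp
  [75,81): 6 bp
  [81,87): 6 bp
  [87,98): 11 bp
  [98,114): 16 bp
  [114,135): 21 bp
  [135,151): 16 bp
  [151,162): 11 bp
  [162,174): 12 bp
  [174,178): 4 bp
  [178,188): 10 bp
  [188,202): 14 bp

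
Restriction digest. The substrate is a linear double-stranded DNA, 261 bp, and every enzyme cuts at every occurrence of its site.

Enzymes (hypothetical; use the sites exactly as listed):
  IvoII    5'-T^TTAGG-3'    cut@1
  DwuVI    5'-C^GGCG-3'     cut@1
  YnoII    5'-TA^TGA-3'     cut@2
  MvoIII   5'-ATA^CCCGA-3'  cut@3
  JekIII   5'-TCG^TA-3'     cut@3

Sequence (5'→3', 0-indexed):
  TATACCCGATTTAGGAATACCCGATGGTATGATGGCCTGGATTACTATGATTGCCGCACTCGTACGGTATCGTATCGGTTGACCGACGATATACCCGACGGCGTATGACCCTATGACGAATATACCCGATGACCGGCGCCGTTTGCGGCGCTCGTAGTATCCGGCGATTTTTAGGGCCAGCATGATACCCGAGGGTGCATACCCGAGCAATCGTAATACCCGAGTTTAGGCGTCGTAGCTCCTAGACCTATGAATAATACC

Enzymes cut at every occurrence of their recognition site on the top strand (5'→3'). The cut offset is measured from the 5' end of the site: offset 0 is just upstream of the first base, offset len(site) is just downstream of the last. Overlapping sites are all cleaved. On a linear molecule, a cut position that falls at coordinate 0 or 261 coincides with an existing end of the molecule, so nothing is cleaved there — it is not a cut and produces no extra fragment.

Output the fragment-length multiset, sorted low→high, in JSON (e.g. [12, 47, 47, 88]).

[4,5,6,6,6,7,8,8,8,8,9,10,10,10,10,11,11,12,12,14,15,15,17,18,21]

Site scan:
  IvoII TTTAGG/1: at [9, 169, 224] ⇒ [10, 170, 225]
  DwuVI CGGCG/1: at [98, 133, 145, 161] ⇒ [99, 134, 146, 162]
  YnoII TATGA/2: at [27, 45, 103, 111, 248] ⇒ [29, 47, 105, 113, 250]
  MvoIII ATACCCGA/3: at [1, 16, 90, 121, 184, 198, 215] ⇒ [4, 19, 93, 124, 187, 201, 218]
  JekIII TCGTA/3: at [59, 69, 151, 210, 232] ⇒ [62, 72, 154, 213, 235]

All cut coordinates (distinct, sorted): [4, 10, 19, 29, 47, 62, 72, 93, 99, 105, 113, 124, 134, 146, 154, 162, 170, 187, 201, 213, 218, 225, 235, 250]

Fragments:
  [0,4): 4 bp
  [4,10): 6 bp
  [10,19): 9 bp
  [19,29): 10 bp
  [29,47): 18 bp
  [47,62): 15 bp
  [62,72): 10 bp
  [72,93): 21 bp
  [93,99): 6 bp
  [99,105): 6 bp
  [105,113): 8 bp
  [113,124): 11 bp
  [124,134): 10 bp
  [134,146): 12 bp
  [146,154): 8 bp
  [154,162): 8 bp
  [162,170): 8 bp
  [170,187): 17 bp
  [187,201): 14 bp
  [201,213): 12 bp
  [213,218): 5 bp
  [218,225): 7 bp
  [225,235): 10 bp
  [235,250): 15 bp
  [250,261): 11 bp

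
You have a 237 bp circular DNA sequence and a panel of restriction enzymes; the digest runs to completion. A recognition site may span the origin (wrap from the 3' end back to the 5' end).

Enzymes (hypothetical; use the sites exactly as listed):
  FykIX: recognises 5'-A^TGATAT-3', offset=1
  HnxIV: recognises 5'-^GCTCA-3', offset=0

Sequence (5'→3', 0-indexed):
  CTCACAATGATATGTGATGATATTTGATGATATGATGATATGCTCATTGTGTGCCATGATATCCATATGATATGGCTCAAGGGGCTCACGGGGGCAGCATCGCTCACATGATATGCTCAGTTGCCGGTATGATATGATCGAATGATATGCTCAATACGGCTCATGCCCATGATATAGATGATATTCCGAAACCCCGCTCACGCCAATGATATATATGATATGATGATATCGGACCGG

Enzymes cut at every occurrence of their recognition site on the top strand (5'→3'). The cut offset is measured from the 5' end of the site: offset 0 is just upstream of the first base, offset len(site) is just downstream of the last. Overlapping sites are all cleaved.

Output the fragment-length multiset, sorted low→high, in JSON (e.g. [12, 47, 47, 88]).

Per-enzyme occurrences:
  FykIX ATGATAT/1: at [6, 16, 26, 34, 55, 66, 107, 128, 141, 168, 177, 205, 214, 222] ⇒ [7, 17, 27, 35, 56, 67, 108, 129, 142, 169, 178, 206, 215, 223]
  HnxIV GCTCA/0: at [41, 74, 83, 101, 114, 148, 158, 195, 236] ⇒ [41, 74, 83, 101, 114, 148, 158, 195, 236]

All cut coordinates (distinct, sorted): [7, 17, 27, 35, 41, 56, 67, 74, 83, 101, 108, 114, 129, 142, 148, 158, 169, 178, 195, 206, 215, 223, 236]

Fragments:
  7→17: 10 bp
  17→27: 10 bp
  27→35: 8 bp
  35→41: 6 bp
  41→56: 15 bp
  56→67: 11 bp
  67→74: 7 bp
  74→83: 9 bp
  83→101: 18 bp
  101→108: 7 bp
  108→114: 6 bp
  114→129: 15 bp
  129→142: 13 bp
  142→148: 6 bp
  148→158: 10 bp
  158→169: 11 bp
  169→178: 9 bp
  178→195: 17 bp
  195→206: 11 bp
  206→215: 9 bp
  215→223: 8 bp
  223→236: 13 bp
  236→7 (wrap): 237-236+7 = 8 bp

[6,6,6,7,7,8,8,8,9,9,9,10,10,10,11,11,11,13,13,15,15,17,18]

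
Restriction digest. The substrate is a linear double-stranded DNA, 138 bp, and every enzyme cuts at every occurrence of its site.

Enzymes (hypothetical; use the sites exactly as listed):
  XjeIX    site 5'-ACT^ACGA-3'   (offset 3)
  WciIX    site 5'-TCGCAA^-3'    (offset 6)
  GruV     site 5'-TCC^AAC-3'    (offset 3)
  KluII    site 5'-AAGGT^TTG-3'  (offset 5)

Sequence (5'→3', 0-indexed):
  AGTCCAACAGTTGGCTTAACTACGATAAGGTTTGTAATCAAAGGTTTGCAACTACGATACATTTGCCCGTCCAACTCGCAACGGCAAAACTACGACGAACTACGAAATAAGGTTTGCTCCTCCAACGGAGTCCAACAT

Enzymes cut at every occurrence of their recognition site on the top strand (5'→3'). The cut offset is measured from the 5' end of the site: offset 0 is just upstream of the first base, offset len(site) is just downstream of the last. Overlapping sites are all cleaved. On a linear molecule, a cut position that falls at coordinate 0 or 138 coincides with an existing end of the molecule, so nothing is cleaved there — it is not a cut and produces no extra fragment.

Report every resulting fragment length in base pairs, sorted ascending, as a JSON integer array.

[5,5,8,9,10,10,10,10,10,12,14,16,19]

Site scan:
  XjeIX (ACTACGA, off=3): starts [18, 50, 88, 98] → cuts [21, 53, 91, 101]
  WciIX (TCGCAA, off=6): starts [75] → cuts [81]
  GruV (TCCAAC, off=3): starts [2, 69, 120, 130] → cuts [5, 72, 123, 133]
  KluII (AAGGTTTG, off=5): starts [26, 40, 108] → cuts [31, 45, 113]

Pooled cuts: [5, 21, 31, 45, 53, 72, 81, 91, 101, 113, 123, 133]

Fragments:
  [0,5): 5 bp
  [5,21): 16 bp
  [21,31): 10 bp
  [31,45): 14 bp
  [45,53): 8 bp
  [53,72): 19 bp
  [72,81): 9 bp
  [81,91): 10 bp
  [91,101): 10 bp
  [101,113): 12 bp
  [113,123): 10 bp
  [123,133): 10 bp
  [133,138): 5 bp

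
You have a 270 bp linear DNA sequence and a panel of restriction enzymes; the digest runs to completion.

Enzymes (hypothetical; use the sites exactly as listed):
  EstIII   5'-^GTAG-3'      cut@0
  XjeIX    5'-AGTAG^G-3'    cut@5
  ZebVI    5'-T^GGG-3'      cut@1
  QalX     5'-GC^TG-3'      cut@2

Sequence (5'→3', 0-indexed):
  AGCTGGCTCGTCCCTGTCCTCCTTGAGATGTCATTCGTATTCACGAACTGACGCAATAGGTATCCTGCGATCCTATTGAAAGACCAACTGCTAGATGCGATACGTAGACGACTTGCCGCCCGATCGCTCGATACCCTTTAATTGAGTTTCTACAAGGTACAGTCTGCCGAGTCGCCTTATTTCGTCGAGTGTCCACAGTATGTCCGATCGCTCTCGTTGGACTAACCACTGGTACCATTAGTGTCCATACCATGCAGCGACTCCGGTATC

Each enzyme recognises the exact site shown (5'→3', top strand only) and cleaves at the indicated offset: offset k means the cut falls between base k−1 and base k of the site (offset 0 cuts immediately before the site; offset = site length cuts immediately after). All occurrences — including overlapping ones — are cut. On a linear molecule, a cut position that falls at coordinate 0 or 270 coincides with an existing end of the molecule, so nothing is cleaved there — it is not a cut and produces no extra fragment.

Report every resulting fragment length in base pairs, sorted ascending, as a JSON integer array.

Site scan:
  EstIII GTAG/0: at [103] ⇒ [103]
  XjeIX (AGTAGG, off=5): no sites
  ZebVI (TGGG, off=1): no sites
  QalX GCTG/2: at [1] ⇒ [3]

All cut coordinates (distinct, sorted): [3, 103]

Fragment lengths:
  [0,3): 3 bp
  [3,103): 100 bp
  [103,270): 167 bp

[3,100,167]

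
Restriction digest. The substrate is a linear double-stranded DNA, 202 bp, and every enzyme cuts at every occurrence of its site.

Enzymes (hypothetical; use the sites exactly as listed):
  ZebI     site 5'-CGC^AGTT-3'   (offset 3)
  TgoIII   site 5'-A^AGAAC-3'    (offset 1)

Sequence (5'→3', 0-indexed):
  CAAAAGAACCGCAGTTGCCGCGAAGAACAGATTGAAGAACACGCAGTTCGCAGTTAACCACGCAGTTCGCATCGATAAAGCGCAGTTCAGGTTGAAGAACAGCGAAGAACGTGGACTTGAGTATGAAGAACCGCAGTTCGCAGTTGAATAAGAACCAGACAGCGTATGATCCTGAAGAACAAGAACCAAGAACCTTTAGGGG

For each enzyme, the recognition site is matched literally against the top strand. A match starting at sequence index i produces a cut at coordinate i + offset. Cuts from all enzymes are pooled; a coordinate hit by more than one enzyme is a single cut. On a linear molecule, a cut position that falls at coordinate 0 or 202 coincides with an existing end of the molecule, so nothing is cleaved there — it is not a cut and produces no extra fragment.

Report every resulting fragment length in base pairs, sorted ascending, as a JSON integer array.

[4,6,7,7,7,8,8,9,9,10,11,12,12,12,14,20,21,25]

Scan for sites:
  ZebI CGCAGTT/3: at [9, 41, 48, 60, 80, 131, 138] ⇒ [12, 44, 51, 63, 83, 134, 141]
  TgoIII AAGAAC/1: at [3, 22, 34, 94, 104, 125, 149, 174, 180, 187] ⇒ [4, 23, 35, 95, 105, 126, 150, 175, 181, 188]

All cut coordinates (distinct, sorted): [4, 12, 23, 35, 44, 51, 63, 83, 95, 105, 126, 134, 141, 150, 175, 181, 188]

Fragment lengths:
  [0,4): 4 bp
  [4,12): 8 bp
  [12,23): 11 bp
  [23,35): 12 bp
  [35,44): 9 bp
  [44,51): 7 bp
  [51,63): 12 bp
  [63,83): 20 bp
  [83,95): 12 bp
  [95,105): 10 bp
  [105,126): 21 bp
  [126,134): 8 bp
  [134,141): 7 bp
  [141,150): 9 bp
  [150,175): 25 bp
  [175,181): 6 bp
  [181,188): 7 bp
  [188,202): 14 bp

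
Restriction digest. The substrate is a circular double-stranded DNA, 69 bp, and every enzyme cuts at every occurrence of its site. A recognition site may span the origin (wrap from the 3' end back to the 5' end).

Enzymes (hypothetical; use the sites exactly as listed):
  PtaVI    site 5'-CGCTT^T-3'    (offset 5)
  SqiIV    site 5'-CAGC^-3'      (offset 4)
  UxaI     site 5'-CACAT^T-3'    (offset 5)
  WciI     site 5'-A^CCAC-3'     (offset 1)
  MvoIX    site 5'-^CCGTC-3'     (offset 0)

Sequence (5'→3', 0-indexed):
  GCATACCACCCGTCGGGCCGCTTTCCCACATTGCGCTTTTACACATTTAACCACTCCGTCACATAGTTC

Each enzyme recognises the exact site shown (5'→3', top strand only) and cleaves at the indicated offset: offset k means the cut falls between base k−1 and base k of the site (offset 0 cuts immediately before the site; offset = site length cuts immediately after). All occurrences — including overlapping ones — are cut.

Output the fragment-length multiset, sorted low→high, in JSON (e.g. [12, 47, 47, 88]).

[4,4,5,7,8,8,14,19]

Scan for sites:
  PtaVI (CGCTTT, off=5): starts [18, 33] → cuts [23, 38]
  SqiIV (CAGC, off=4): no sites
  UxaI (CACATT, off=5): starts [26, 41] → cuts [31, 46]
  WciI (ACCAC, off=1): starts [4, 49] → cuts [5, 50]
  MvoIX (CCGTC, off=0): starts [9, 55] → cuts [9, 55]

All cut coordinates (distinct, sorted): [5, 9, 23, 31, 38, 46, 50, 55]

Fragments:
  5→9: 4 bp
  9→23: 14 bp
  23→31: 8 bp
  31→38: 7 bp
  38→46: 8 bp
  46→50: 4 bp
  50→55: 5 bp
  55→5 (wrap): 69-55+5 = 19 bp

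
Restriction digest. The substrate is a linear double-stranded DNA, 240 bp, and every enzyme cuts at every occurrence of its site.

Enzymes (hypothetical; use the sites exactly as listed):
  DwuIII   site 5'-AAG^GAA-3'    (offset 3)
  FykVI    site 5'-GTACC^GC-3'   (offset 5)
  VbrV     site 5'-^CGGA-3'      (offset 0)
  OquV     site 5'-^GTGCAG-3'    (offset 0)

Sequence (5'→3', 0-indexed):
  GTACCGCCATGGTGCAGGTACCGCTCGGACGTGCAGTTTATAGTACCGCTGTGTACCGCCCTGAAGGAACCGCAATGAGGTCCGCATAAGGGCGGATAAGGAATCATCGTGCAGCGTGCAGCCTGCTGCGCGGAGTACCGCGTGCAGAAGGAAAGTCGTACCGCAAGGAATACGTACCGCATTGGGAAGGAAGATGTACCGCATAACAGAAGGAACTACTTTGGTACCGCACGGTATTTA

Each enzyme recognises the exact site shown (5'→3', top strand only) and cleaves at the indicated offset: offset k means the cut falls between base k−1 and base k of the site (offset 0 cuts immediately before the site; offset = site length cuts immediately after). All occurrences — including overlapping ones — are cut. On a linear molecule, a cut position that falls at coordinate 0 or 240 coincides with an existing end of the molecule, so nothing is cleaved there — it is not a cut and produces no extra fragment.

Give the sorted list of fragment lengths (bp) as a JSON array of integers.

[2,3,5,5,5,6,7,8,8,9,9,9,10,11,11,11,11,12,12,12,15,16,17,26]

Per-enzyme occurrences:
  DwuIII (AAGGAA, off=3): starts [63, 97, 147, 164, 186, 209] → cuts [66, 100, 150, 167, 189, 212]
  FykVI (GTACCGC, off=5): starts [0, 17, 42, 52, 134, 157, 173, 195, 223] → cuts [5, 22, 47, 57, 139, 162, 178, 200, 228]
  VbrV (CGGA, off=0): starts [25, 92, 130] → cuts [25, 92, 130]
  OquV (GTGCAG, off=0): starts [11, 30, 108, 115, 141] → cuts [11, 30, 108, 115, 141]

All cut coordinates (distinct, sorted): [5, 11, 22, 25, 30, 47, 57, 66, 92, 100, 108, 115, 130, 139, 141, 150, 162, 167, 178, 189, 200, 212, 228]

Fragments:
  [0,5): 5 bp
  [5,11): 6 bp
  [11,22): 11 bp
  [22,25): 3 bp
  [25,30): 5 bp
  [30,47): 17 bp
  [47,57): 10 bp
  [57,66): 9 bp
  [66,92): 26 bp
  [92,100): 8 bp
  [100,108): 8 bp
  [108,115): 7 bp
  [115,130): 15 bp
  [130,139): 9 bp
  [139,141): 2 bp
  [141,150): 9 bp
  [150,162): 12 bp
  [162,167): 5 bp
  [167,178): 11 bp
  [178,189): 11 bp
  [189,200): 11 bp
  [200,212): 12 bp
  [212,228): 16 bp
  [228,240): 12 bp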